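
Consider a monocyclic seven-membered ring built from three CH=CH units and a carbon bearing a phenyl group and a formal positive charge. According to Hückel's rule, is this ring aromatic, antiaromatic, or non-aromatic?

Aromatic

Every ring atom contributes a p orbital perpendicular to the ring (the double-bond atoms are sp², each contributing one p electron; the carbocation has an empty p orbital), so the π system is cyclic and fully conjugated.
π-electron count: 3 × 2 = 6 from the double-bond units + 0 from the C(phenyl)(+) atom = 6.
Since 6 = 4·1 + 2, the ring meets the 4n+2 criterion.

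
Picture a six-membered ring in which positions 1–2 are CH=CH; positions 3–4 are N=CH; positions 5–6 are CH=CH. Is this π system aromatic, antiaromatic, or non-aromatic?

Aromatic

Every ring atom contributes a p orbital perpendicular to the ring (the double-bond atoms are sp², each contributing one p electron; each sp² =N– keeps its lone pair in-plane and puts one electron into the π system), so the π system is cyclic and fully conjugated.
Tallying contributions gives 3 × 2 = 6 from the 3 double-bond units.
6 = 4(1) + 2, which satisfies Hückel's 4n+2 rule.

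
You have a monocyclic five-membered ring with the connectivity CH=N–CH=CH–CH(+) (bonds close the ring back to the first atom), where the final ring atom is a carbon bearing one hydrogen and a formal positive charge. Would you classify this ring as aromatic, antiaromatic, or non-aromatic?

Check conjugation: each doubly-bonded ring atom is sp² with one p-orbital electron; each =N– nitrogen is pyridine-type (lone pair in the sp² plane, one electron in the p orbital); the carbocation has an empty p orbital — every position has a p orbital, so the cyclic π system is continuous.
Counting π electrons: 2 × 2 = 4 from the double-bond units + 0 from the CH(+) atom = 4.
With 4 = 4·1 π electrons, Hückel's rule classifies the planar ring as antiaromatic.

Antiaromatic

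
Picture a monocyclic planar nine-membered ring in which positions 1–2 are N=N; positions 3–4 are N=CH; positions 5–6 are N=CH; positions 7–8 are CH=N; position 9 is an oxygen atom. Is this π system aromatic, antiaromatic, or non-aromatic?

Every ring atom contributes a p orbital perpendicular to the ring (the double-bond atoms are sp², each contributing one p electron; each =N– nitrogen is pyridine-type (lone pair in the sp² plane, one electron in the p orbital); the oxygen donates one lone pair from its p orbital), so the π system is cyclic and fully conjugated.
Tallying contributions gives 4 × 2 = 8 from the double-bond units + 2 from the O atom = 10.
That gives a 4n+2 count (10, n = 2).

Aromatic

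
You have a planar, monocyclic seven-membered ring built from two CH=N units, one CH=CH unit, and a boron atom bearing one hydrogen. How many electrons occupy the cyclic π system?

Check conjugation: each doubly-bonded ring atom is sp² with one p-orbital electron; each =N– nitrogen is pyridine-type (lone pair in the sp² plane, one electron in the p orbital); the boron has an empty p orbital — every position has a p orbital, so the cyclic π system is continuous.
Counting π electrons: 3 × 2 = 6 from the double-bond units + 0 from the BH atom = 6.

6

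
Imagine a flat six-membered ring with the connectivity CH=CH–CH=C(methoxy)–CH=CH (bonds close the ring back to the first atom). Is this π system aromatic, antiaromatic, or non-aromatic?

Check conjugation: the double-bond atoms are sp², each contributing one p electron — every position has a p orbital, so the cyclic π system is continuous.
Counting π electrons: 3 × 2 = 6 from the 3 double-bond units.
Since 6 = 4·1 + 2, the ring meets the 4n+2 criterion.

Aromatic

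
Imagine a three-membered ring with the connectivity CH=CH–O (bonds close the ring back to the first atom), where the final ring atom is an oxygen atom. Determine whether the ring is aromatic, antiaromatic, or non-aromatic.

Every ring atom contributes a p orbital perpendicular to the ring (every atom in a ring double bond is sp² and brings one electron to the p orbital; the oxygen donates one lone pair from its p orbital), so the π system is cyclic and fully conjugated.
π-electron count: 1 × 2 = 2 from the double-bond unit + 2 from the O atom = 4.
With 4 = 4·1 π electrons, Hückel's rule classifies the planar ring as antiaromatic.

Antiaromatic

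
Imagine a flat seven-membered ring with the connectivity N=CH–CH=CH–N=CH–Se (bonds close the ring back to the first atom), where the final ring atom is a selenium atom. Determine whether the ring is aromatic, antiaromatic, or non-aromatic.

Antiaromatic

Check conjugation: the double-bond atoms are sp², each contributing one p electron; each sp² =N– keeps its lone pair in-plane and puts one electron into the π system; the selenium donates one lone pair from its p orbital — every position has a p orbital, so the cyclic π system is continuous.
Tallying contributions gives 3 × 2 = 6 from the double-bond units + 2 from the Se atom = 8.
8 = 4(2); a planar, fully conjugated 4n system is antiaromatic.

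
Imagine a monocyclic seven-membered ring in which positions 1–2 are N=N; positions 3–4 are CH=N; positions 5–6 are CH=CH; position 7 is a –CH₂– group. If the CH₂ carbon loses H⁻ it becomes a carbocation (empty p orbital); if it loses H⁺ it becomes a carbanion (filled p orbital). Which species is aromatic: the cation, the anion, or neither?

In both ions every ring atom is sp² and contributes a p orbital, so both rings are fully conjugated.
Cation: 3 × 2 + 0 = 6 π electrons → 4(1)+2, aromatic.
Anion: 3 × 2 + 2 = 8 π electrons → 4(2), antiaromatic.

The cation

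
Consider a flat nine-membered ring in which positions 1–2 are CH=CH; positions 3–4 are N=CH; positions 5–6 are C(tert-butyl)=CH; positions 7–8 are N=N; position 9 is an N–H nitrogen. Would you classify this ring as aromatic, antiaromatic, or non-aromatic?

Aromatic

Every ring atom contributes a p orbital perpendicular to the ring (the double-bond atoms are sp², each contributing one p electron; each =N– nitrogen is pyridine-type (lone pair in the sp² plane, one electron in the p orbital); the pyrrole-type nitrogen donates its lone pair from the p orbital), so the π system is cyclic and fully conjugated.
π-electron count: 4 × 2 = 8 from the double-bond units + 2 from the NH atom = 10.
10 = 4(2) + 2, which satisfies Hückel's 4n+2 rule.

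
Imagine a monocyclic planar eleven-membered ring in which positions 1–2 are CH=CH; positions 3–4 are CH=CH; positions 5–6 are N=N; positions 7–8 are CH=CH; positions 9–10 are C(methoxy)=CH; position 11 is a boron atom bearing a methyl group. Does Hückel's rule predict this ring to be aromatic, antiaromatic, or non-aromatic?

Every ring atom contributes a p orbital perpendicular to the ring (each doubly-bonded ring atom is sp² with one p-orbital electron; each sp² =N– keeps its lone pair in-plane and puts one electron into the π system; the boron has an empty p orbital), so the π system is cyclic and fully conjugated.
Counting π electrons: 5 × 2 = 10 from the double-bond units + 0 from the B(methyl) atom = 10.
That gives a 4n+2 count (10, n = 2).

Aromatic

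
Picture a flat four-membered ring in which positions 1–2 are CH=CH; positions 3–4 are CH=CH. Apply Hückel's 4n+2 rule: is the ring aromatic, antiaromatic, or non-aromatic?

Antiaromatic

Every ring atom contributes a p orbital perpendicular to the ring (the double-bond atoms are sp², each contributing one p electron), so the π system is cyclic and fully conjugated.
Counting π electrons: 2 × 2 = 4 from the 2 double-bond units.
With 4 = 4·1 π electrons, Hückel's rule classifies the planar ring as antiaromatic.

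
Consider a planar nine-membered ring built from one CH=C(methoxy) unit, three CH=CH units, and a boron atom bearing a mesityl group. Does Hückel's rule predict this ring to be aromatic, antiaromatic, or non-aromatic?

Antiaromatic

The p orbitals form a continuous loop: every atom in a ring double bond is sp² and brings one electron to the p orbital; the boron has an empty p orbital. The ring is fully conjugated.
Adding the contributions, 4 × 2 = 8 from the double-bond units + 0 from the B(mesityl) atom = 8.
8 = 4(2); a planar, fully conjugated 4n system is antiaromatic.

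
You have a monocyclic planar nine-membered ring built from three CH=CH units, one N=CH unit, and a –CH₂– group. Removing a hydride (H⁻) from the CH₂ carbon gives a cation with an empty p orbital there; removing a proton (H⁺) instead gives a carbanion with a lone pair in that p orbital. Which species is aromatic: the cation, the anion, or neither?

The anion

Once that carbon is sp², every ring atom has a p orbital and both ions are fully conjugated.
Cation: 4 × 2 + 0 = 8 π electrons → 4(2), antiaromatic.
Anion: 4 × 2 + 2 = 10 π electrons → 4(2)+2, aromatic.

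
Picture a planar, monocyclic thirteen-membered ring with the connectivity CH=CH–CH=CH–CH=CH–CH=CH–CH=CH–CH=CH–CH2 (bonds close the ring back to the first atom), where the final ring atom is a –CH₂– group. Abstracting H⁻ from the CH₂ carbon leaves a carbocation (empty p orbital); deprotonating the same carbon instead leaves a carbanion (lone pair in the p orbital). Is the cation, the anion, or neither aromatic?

In either ion the ring is fully conjugated: every atom, including the new sp² carbon, supplies a p orbital.
Cation: 6 × 2 + 0 = 12 π electrons → 4(3), antiaromatic.
Anion: 6 × 2 + 2 = 14 π electrons → 4(3)+2, aromatic.

The anion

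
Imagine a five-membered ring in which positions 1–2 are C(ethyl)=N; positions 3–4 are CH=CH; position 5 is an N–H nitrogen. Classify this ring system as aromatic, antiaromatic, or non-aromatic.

Aromatic

Check conjugation: every atom in a ring double bond is sp² and brings one electron to the p orbital; each sp² =N– keeps its lone pair in-plane and puts one electron into the π system; the pyrrole-type nitrogen donates its lone pair from the p orbital — every position has a p orbital, so the cyclic π system is continuous.
Tallying contributions gives 2 × 2 = 4 from the double-bond units + 2 from the NH atom = 6.
With 6 π electrons (n = 1), the Hückel 4n+2 condition holds.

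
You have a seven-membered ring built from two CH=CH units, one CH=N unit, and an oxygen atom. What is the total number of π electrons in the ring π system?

All ring atoms are sp² and supply a p orbital to the ring (each doubly-bonded ring atom is sp² with one p-orbital electron; the doubly-bonded nitrogens are pyridine-type — their lone pairs lie in the ring plane, leaving one electron in the p orbital; the oxygen donates one lone pair from its p orbital); the conjugation is uninterrupted.
Adding the contributions, 3 × 2 = 6 from the double-bond units + 2 from the O atom = 8.

8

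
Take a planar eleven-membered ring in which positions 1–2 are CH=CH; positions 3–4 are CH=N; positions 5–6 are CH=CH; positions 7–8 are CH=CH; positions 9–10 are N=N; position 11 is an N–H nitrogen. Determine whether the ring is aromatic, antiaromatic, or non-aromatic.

Check conjugation: every atom in a ring double bond is sp² and brings one electron to the p orbital; each sp² =N– keeps its lone pair in-plane and puts one electron into the π system; the pyrrole-type nitrogen donates its lone pair from the p orbital — every position has a p orbital, so the cyclic π system is continuous.
Tallying contributions gives 5 × 2 = 10 from the double-bond units + 2 from the NH atom = 12.
12 = 4(3); a planar, fully conjugated 4n system is antiaromatic.

Antiaromatic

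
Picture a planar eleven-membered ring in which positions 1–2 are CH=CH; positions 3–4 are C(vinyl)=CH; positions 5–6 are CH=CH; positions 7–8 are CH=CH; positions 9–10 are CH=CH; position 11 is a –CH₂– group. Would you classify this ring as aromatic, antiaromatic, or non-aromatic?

Because the tetrahedral CH₂ carbon is sp³ and has no p orbital in the ring π system at the CH2 position, the π system cannot extend all the way around the ring.
A ring that is not fully conjugated cannot be aromatic or antiaromatic regardless of its π-electron count.

Non-aromatic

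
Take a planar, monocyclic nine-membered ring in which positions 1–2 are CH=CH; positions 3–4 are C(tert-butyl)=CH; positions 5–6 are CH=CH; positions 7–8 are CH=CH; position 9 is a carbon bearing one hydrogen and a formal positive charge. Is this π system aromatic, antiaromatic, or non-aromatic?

Antiaromatic

Check conjugation: the double-bond atoms are sp², each contributing one p electron; the carbocation has an empty p orbital — every position has a p orbital, so the cyclic π system is continuous.
π-electron count: 4 × 2 = 8 from the double-bond units + 0 from the CH(+) atom = 8.
8 = 4(2); a planar, fully conjugated 4n system is antiaromatic.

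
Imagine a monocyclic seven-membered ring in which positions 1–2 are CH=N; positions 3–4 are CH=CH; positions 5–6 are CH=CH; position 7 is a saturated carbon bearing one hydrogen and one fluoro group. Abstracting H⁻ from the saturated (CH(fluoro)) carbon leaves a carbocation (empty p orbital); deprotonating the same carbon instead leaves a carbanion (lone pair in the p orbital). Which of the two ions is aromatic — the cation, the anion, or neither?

In both ions every ring atom is sp² and contributes a p orbital, so both rings are fully conjugated.
Cation: 3 × 2 + 0 = 6 π electrons → 4(1)+2, aromatic.
Anion: 3 × 2 + 2 = 8 π electrons → 4(2), antiaromatic.

The cation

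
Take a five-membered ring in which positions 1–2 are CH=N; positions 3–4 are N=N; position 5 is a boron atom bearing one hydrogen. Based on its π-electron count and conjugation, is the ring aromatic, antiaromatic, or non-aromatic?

Antiaromatic

Every ring atom contributes a p orbital perpendicular to the ring (each doubly-bonded ring atom is sp² with one p-orbital electron; the doubly-bonded nitrogens are pyridine-type — their lone pairs lie in the ring plane, leaving one electron in the p orbital; the boron has an empty p orbital), so the π system is cyclic and fully conjugated.
Adding the contributions, 2 × 2 = 4 from the double-bond units + 0 from the BH atom = 4.
A 4n π count (4, n = 1) in a planar conjugated ring means antiaromatic.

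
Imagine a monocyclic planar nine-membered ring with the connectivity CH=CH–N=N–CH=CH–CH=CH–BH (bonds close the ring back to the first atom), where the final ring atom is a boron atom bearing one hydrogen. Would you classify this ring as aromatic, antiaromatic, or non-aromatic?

Antiaromatic

All ring atoms are sp² and supply a p orbital to the ring (each doubly-bonded ring atom is sp² with one p-orbital electron; each =N– nitrogen is pyridine-type (lone pair in the sp² plane, one electron in the p orbital); the boron has an empty p orbital); the conjugation is uninterrupted.
Adding the contributions, 4 × 2 = 8 from the double-bond units + 0 from the BH atom = 8.
8 is a 4n count (n = 2), so the planar conjugated ring is antiaromatic.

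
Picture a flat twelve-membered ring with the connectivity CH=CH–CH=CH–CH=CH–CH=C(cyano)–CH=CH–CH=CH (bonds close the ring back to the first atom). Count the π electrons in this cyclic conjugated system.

All ring atoms are sp² and supply a p orbital to the ring (the double-bond atoms are sp², each contributing one p electron); the conjugation is uninterrupted.
Adding the contributions, 6 × 2 = 12 from the 6 double-bond units.

12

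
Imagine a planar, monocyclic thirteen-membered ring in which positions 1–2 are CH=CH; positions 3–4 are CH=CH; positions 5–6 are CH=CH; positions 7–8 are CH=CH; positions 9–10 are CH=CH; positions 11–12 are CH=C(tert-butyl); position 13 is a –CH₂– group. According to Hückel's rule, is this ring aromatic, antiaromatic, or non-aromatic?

Non-aromatic

Because the tetrahedral CH₂ carbon is sp³ and has no p orbital in the ring π system at the CH2 position, the π system cannot extend all the way around the ring.
Broken conjugation rules out both aromaticity and antiaromaticity.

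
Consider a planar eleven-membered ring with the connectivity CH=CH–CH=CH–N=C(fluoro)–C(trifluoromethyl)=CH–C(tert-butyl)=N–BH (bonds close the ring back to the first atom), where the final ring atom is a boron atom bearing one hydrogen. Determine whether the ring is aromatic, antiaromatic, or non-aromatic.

The p orbitals form a continuous loop: the double-bond atoms are sp², each contributing one p electron; the doubly-bonded nitrogens are pyridine-type — their lone pairs lie in the ring plane, leaving one electron in the p orbital; the boron has an empty p orbital. The ring is fully conjugated.
π-electron count: 5 × 2 = 10 from the double-bond units + 0 from the BH atom = 10.
10 = 4(2) + 2, which satisfies Hückel's 4n+2 rule.

Aromatic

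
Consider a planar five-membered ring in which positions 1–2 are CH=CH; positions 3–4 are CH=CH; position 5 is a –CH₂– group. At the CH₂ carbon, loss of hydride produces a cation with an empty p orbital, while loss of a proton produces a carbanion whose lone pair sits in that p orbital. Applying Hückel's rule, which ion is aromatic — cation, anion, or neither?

Once that carbon is sp², every ring atom has a p orbital and both ions are fully conjugated.
Cation: 2 × 2 + 0 = 4 π electrons → 4(1), antiaromatic.
Anion: 2 × 2 + 2 = 6 π electrons → 4(1)+2, aromatic.

The anion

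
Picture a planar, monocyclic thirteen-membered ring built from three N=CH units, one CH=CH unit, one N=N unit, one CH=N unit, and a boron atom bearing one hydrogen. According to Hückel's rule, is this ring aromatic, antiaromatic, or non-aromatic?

Every ring atom contributes a p orbital perpendicular to the ring (each doubly-bonded ring atom is sp² with one p-orbital electron; the doubly-bonded nitrogens are pyridine-type — their lone pairs lie in the ring plane, leaving one electron in the p orbital; the boron has an empty p orbital), so the π system is cyclic and fully conjugated.
Adding the contributions, 6 × 2 = 12 from the double-bond units + 0 from the BH atom = 12.
12 = 4(3); a planar, fully conjugated 4n system is antiaromatic.

Antiaromatic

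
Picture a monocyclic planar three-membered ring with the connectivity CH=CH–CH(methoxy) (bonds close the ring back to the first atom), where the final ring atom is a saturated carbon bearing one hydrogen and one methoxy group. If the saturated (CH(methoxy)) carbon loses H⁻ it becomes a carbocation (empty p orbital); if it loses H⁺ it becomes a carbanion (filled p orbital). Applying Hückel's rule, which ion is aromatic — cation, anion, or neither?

The cation

Both ions have a continuous loop of p orbitals — each ring atom is sp².
Cation: 1 × 2 + 0 = 2 π electrons → 4(0)+2, aromatic.
Anion: 1 × 2 + 2 = 4 π electrons → 4(1), antiaromatic.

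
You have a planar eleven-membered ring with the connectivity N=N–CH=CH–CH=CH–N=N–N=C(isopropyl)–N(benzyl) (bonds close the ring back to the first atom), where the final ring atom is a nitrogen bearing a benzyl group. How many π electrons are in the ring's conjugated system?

Every ring atom contributes a p orbital perpendicular to the ring (each doubly-bonded ring atom is sp² with one p-orbital electron; each sp² =N– keeps its lone pair in-plane and puts one electron into the π system; the pyrrole-type nitrogen donates its lone pair from the p orbital), so the π system is cyclic and fully conjugated.
Counting π electrons: 5 × 2 = 10 from the double-bond units + 2 from the N(benzyl) atom = 12.

12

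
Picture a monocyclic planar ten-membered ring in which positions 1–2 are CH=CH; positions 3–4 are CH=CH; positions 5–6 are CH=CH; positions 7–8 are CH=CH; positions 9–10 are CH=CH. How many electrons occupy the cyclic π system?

All ring atoms are sp² and supply a p orbital to the ring (every atom in a ring double bond is sp² and brings one electron to the p orbital); the conjugation is uninterrupted.
Tallying contributions gives 5 × 2 = 10 from the 5 double-bond units.

10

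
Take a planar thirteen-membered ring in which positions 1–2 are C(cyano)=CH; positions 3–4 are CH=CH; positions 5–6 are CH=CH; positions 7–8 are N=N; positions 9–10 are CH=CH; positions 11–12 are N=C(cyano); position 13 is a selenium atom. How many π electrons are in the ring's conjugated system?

14

All ring atoms are sp² and supply a p orbital to the ring (the double-bond atoms are sp², each contributing one p electron; each sp² =N– keeps its lone pair in-plane and puts one electron into the π system; the selenium donates one lone pair from its p orbital); the conjugation is uninterrupted.
Tallying contributions gives 6 × 2 = 12 from the double-bond units + 2 from the Se atom = 14.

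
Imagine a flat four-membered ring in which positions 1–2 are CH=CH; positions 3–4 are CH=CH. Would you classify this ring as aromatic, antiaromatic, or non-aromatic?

Antiaromatic

Every ring atom contributes a p orbital perpendicular to the ring (each doubly-bonded ring atom is sp² with one p-orbital electron), so the π system is cyclic and fully conjugated.
Tallying contributions gives 2 × 2 = 4 from the 2 double-bond units.
A 4n π count (4, n = 1) in a planar conjugated ring means antiaromatic.
(The species described is cyclobutadiene.)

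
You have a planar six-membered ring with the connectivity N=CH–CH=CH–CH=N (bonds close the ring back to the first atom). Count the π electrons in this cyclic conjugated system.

The p orbitals form a continuous loop: every atom in a ring double bond is sp² and brings one electron to the p orbital; each sp² =N– keeps its lone pair in-plane and puts one electron into the π system. The ring is fully conjugated.
Adding the contributions, 3 × 2 = 6 from the 3 double-bond units.

6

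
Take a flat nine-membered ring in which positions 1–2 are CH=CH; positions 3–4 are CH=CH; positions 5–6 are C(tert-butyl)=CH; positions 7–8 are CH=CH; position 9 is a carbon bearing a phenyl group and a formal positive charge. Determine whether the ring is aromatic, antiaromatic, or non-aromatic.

Every ring atom contributes a p orbital perpendicular to the ring (each doubly-bonded ring atom is sp² with one p-orbital electron; the carbocation has an empty p orbital), so the π system is cyclic and fully conjugated.
Adding the contributions, 4 × 2 = 8 from the double-bond units + 0 from the C(phenyl)(+) atom = 8.
A 4n π count (8, n = 2) in a planar conjugated ring means antiaromatic.

Antiaromatic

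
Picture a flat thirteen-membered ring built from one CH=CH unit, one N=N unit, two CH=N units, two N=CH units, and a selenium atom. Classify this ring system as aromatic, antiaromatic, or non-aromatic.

Aromatic

Check conjugation: each doubly-bonded ring atom is sp² with one p-orbital electron; the doubly-bonded nitrogens are pyridine-type — their lone pairs lie in the ring plane, leaving one electron in the p orbital; the selenium donates one lone pair from its p orbital — every position has a p orbital, so the cyclic π system is continuous.
Adding the contributions, 6 × 2 = 12 from the double-bond units + 2 from the Se atom = 14.
14 = 4(3) + 2, which satisfies Hückel's 4n+2 rule.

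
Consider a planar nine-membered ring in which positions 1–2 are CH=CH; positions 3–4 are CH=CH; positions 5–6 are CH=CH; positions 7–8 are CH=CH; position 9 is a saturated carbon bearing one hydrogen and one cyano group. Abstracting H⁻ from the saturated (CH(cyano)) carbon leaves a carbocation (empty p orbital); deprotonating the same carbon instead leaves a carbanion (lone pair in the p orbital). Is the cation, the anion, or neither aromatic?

In either ion the ring is fully conjugated: every atom, including the new sp² carbon, supplies a p orbital.
Cation: 4 × 2 + 0 = 8 π electrons → 4(2), antiaromatic.
Anion: 4 × 2 + 2 = 10 π electrons → 4(2)+2, aromatic.

The anion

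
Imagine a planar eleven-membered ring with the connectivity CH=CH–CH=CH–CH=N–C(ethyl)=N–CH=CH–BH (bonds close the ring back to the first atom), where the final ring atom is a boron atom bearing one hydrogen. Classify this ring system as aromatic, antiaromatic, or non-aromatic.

The p orbitals form a continuous loop: the double-bond atoms are sp², each contributing one p electron; each =N– nitrogen is pyridine-type (lone pair in the sp² plane, one electron in the p orbital); the boron has an empty p orbital. The ring is fully conjugated.
π-electron count: 5 × 2 = 10 from the double-bond units + 0 from the BH atom = 10.
With 10 π electrons (n = 2), the Hückel 4n+2 condition holds.

Aromatic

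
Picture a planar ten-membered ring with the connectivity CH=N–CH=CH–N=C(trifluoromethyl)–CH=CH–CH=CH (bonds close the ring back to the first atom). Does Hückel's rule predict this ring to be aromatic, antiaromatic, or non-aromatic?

Aromatic

The p orbitals form a continuous loop: every atom in a ring double bond is sp² and brings one electron to the p orbital; each sp² =N– keeps its lone pair in-plane and puts one electron into the π system. The ring is fully conjugated.
π-electron count: 5 × 2 = 10 from the 5 double-bond units.
With 10 π electrons (n = 2), the Hückel 4n+2 condition holds.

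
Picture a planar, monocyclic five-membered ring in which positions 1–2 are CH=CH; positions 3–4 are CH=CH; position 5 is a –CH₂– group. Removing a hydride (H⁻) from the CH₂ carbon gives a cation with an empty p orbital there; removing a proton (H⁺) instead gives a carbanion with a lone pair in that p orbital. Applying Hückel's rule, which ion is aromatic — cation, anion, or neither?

Both ions have a continuous loop of p orbitals — each ring atom is sp².
Cation: 2 × 2 + 0 = 4 π electrons → 4(1), antiaromatic.
Anion: 2 × 2 + 2 = 6 π electrons → 4(1)+2, aromatic.

The anion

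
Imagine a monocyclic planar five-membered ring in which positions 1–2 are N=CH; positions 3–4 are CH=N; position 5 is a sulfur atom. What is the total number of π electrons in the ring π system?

The p orbitals form a continuous loop: each doubly-bonded ring atom is sp² with one p-orbital electron; each =N– nitrogen is pyridine-type (lone pair in the sp² plane, one electron in the p orbital); the sulfur donates one lone pair from its p orbital. The ring is fully conjugated.
Tallying contributions gives 2 × 2 = 4 from the double-bond units + 2 from the S atom = 6.

6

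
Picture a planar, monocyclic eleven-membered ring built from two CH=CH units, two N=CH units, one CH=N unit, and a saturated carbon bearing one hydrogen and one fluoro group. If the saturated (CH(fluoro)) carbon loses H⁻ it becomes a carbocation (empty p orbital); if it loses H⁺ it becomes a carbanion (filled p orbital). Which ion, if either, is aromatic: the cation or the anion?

The cation

Both ions have a continuous loop of p orbitals — each ring atom is sp².
Cation: 5 × 2 + 0 = 10 π electrons → 4(2)+2, aromatic.
Anion: 5 × 2 + 2 = 12 π electrons → 4(3), antiaromatic.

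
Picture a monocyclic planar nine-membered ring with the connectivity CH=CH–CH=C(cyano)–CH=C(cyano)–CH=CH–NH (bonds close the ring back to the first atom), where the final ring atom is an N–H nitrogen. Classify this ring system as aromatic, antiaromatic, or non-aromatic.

Aromatic

Every ring atom contributes a p orbital perpendicular to the ring (every atom in a ring double bond is sp² and brings one electron to the p orbital; the pyrrole-type nitrogen donates its lone pair from the p orbital), so the π system is cyclic and fully conjugated.
Adding the contributions, 4 × 2 = 8 from the double-bond units + 2 from the NH atom = 10.
10 = 4(2) + 2, which satisfies Hückel's 4n+2 rule.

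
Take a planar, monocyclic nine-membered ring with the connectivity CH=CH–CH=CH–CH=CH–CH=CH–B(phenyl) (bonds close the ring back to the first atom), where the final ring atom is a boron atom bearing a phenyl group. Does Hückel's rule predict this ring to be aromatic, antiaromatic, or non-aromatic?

Antiaromatic

Check conjugation: every atom in a ring double bond is sp² and brings one electron to the p orbital; the boron has an empty p orbital — every position has a p orbital, so the cyclic π system is continuous.
Adding the contributions, 4 × 2 = 8 from the double-bond units + 0 from the B(phenyl) atom = 8.
A 4n π count (8, n = 2) in a planar conjugated ring means antiaromatic.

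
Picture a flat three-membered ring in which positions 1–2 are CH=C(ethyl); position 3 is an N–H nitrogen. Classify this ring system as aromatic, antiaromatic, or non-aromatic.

The p orbitals form a continuous loop: every atom in a ring double bond is sp² and brings one electron to the p orbital; the pyrrole-type nitrogen donates its lone pair from the p orbital. The ring is fully conjugated.
Tallying contributions gives 1 × 2 = 2 from the double-bond unit + 2 from the NH atom = 4.
4 = 4(1); a planar, fully conjugated 4n system is antiaromatic.

Antiaromatic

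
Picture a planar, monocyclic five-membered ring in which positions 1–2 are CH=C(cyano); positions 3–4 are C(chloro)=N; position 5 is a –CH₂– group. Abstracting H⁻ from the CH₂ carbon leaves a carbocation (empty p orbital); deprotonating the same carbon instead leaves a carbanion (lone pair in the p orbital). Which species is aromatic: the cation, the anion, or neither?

The anion

Both ions have a continuous loop of p orbitals — each ring atom is sp².
Cation: 2 × 2 + 0 = 4 π electrons → 4(1), antiaromatic.
Anion: 2 × 2 + 2 = 6 π electrons → 4(1)+2, aromatic.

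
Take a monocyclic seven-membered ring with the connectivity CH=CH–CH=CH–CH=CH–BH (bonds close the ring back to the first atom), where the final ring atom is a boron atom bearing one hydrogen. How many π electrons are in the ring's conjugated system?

6

The p orbitals form a continuous loop: the double-bond atoms are sp², each contributing one p electron; the boron has an empty p orbital. The ring is fully conjugated.
Adding the contributions, 3 × 2 = 6 from the double-bond units + 0 from the BH atom = 6.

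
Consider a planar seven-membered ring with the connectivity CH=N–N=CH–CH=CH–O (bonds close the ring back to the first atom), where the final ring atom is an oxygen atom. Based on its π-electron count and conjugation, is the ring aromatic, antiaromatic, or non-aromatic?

Antiaromatic

Check conjugation: every atom in a ring double bond is sp² and brings one electron to the p orbital; each sp² =N– keeps its lone pair in-plane and puts one electron into the π system; the oxygen donates one lone pair from its p orbital — every position has a p orbital, so the cyclic π system is continuous.
Tallying contributions gives 3 × 2 = 6 from the double-bond units + 2 from the O atom = 8.
With 8 = 4·2 π electrons, Hückel's rule classifies the planar ring as antiaromatic.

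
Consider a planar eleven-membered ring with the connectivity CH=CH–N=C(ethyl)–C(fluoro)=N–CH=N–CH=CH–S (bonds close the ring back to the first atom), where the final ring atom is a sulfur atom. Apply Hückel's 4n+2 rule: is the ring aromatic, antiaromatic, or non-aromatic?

Every ring atom contributes a p orbital perpendicular to the ring (every atom in a ring double bond is sp² and brings one electron to the p orbital; each sp² =N– keeps its lone pair in-plane and puts one electron into the π system; the sulfur donates one lone pair from its p orbital), so the π system is cyclic and fully conjugated.
Counting π electrons: 5 × 2 = 10 from the double-bond units + 2 from the S atom = 12.
A 4n π count (12, n = 3) in a planar conjugated ring means antiaromatic.

Antiaromatic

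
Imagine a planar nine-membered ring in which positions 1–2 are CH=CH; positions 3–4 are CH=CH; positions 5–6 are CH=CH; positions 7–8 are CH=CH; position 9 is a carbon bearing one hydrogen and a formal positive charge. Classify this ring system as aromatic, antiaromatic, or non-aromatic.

Antiaromatic

Every ring atom contributes a p orbital perpendicular to the ring (each doubly-bonded ring atom is sp² with one p-orbital electron; the carbocation has an empty p orbital), so the π system is cyclic and fully conjugated.
Tallying contributions gives 4 × 2 = 8 from the double-bond units + 0 from the CH(+) atom = 8.
A 4n π count (8, n = 2) in a planar conjugated ring means antiaromatic.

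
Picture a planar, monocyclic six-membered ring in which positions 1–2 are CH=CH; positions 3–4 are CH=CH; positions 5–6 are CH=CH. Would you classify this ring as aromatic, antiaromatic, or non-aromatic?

Aromatic

Check conjugation: every atom in a ring double bond is sp² and brings one electron to the p orbital — every position has a p orbital, so the cyclic π system is continuous.
Adding the contributions, 3 × 2 = 6 from the 3 double-bond units.
With 6 π electrons (n = 1), the Hückel 4n+2 condition holds.
(The species described is benzene.)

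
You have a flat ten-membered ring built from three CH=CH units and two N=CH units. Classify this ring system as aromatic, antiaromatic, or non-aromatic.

The p orbitals form a continuous loop: the double-bond atoms are sp², each contributing one p electron; each =N– nitrogen is pyridine-type (lone pair in the sp² plane, one electron in the p orbital). The ring is fully conjugated.
Counting π electrons: 5 × 2 = 10 from the 5 double-bond units.
That gives a 4n+2 count (10, n = 2).

Aromatic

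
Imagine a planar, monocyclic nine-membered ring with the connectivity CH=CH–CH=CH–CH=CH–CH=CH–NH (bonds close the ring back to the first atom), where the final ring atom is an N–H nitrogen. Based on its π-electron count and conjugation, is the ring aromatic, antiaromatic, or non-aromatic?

Aromatic

Every ring atom contributes a p orbital perpendicular to the ring (each doubly-bonded ring atom is sp² with one p-orbital electron; the pyrrole-type nitrogen donates its lone pair from the p orbital), so the π system is cyclic and fully conjugated.
Tallying contributions gives 4 × 2 = 8 from the double-bond units + 2 from the NH atom = 10.
That gives a 4n+2 count (10, n = 2).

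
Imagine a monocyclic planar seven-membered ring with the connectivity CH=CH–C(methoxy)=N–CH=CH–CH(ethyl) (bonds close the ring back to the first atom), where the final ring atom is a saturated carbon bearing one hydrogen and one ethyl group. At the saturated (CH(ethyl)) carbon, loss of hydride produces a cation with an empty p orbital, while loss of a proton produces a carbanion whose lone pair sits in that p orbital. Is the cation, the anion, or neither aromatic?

Once that carbon is sp², every ring atom has a p orbital and both ions are fully conjugated.
Cation: 3 × 2 + 0 = 6 π electrons → 4(1)+2, aromatic.
Anion: 3 × 2 + 2 = 8 π electrons → 4(2), antiaromatic.

The cation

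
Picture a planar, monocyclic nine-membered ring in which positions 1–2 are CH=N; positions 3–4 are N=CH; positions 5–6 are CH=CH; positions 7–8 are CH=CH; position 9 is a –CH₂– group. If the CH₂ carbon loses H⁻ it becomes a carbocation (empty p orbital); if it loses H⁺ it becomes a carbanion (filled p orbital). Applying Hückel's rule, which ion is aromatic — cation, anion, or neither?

The anion

Once that carbon is sp², every ring atom has a p orbital and both ions are fully conjugated.
Cation: 4 × 2 + 0 = 8 π electrons → 4(2), antiaromatic.
Anion: 4 × 2 + 2 = 10 π electrons → 4(2)+2, aromatic.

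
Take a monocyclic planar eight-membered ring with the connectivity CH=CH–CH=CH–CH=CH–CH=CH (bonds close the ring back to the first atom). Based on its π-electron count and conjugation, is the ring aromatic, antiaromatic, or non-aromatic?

Every ring atom contributes a p orbital perpendicular to the ring (the double-bond atoms are sp², each contributing one p electron), so the π system is cyclic and fully conjugated.
Tallying contributions gives 4 × 2 = 8 from the 4 double-bond units.
8 = 4(2); a planar, fully conjugated 4n system is antiaromatic.
(The species described is cyclooctatetraene.)

Antiaromatic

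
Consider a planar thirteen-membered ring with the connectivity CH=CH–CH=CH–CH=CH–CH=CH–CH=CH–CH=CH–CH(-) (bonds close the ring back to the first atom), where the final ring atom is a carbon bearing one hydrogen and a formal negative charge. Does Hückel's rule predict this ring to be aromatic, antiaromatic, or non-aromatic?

Aromatic

All ring atoms are sp² and supply a p orbital to the ring (each doubly-bonded ring atom is sp² with one p-orbital electron; the carbanion's lone pair occupies the p orbital); the conjugation is uninterrupted.
Counting π electrons: 6 × 2 = 12 from the double-bond units + 2 from the CH(-) atom = 14.
Since 14 = 4·3 + 2, the ring meets the 4n+2 criterion.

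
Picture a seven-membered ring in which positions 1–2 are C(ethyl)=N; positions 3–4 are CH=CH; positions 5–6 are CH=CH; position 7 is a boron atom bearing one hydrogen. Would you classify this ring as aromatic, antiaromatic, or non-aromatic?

Every ring atom contributes a p orbital perpendicular to the ring (the double-bond atoms are sp², each contributing one p electron; each sp² =N– keeps its lone pair in-plane and puts one electron into the π system; the boron has an empty p orbital), so the π system is cyclic and fully conjugated.
Adding the contributions, 3 × 2 = 6 from the double-bond units + 0 from the BH atom = 6.
With 6 π electrons (n = 1), the Hückel 4n+2 condition holds.

Aromatic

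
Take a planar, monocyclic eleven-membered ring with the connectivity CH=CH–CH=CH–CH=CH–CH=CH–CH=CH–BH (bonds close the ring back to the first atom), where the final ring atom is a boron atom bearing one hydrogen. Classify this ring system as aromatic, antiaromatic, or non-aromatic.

Aromatic

The p orbitals form a continuous loop: each doubly-bonded ring atom is sp² with one p-orbital electron; the boron has an empty p orbital. The ring is fully conjugated.
Adding the contributions, 5 × 2 = 10 from the double-bond units + 0 from the BH atom = 10.
That gives a 4n+2 count (10, n = 2).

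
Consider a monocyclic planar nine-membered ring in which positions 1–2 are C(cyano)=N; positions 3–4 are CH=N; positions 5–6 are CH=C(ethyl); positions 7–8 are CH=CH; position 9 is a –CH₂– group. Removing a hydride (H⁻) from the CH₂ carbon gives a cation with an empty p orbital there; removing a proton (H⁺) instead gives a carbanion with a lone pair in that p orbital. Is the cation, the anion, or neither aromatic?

In either ion the ring is fully conjugated: every atom, including the new sp² carbon, supplies a p orbital.
Cation: 4 × 2 + 0 = 8 π electrons → 4(2), antiaromatic.
Anion: 4 × 2 + 2 = 10 π electrons → 4(2)+2, aromatic.

The anion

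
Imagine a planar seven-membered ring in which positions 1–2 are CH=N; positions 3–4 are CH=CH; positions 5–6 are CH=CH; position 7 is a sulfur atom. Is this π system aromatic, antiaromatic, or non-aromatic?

Every ring atom contributes a p orbital perpendicular to the ring (the double-bond atoms are sp², each contributing one p electron; the doubly-bonded nitrogens are pyridine-type — their lone pairs lie in the ring plane, leaving one electron in the p orbital; the sulfur donates one lone pair from its p orbital), so the π system is cyclic and fully conjugated.
π-electron count: 3 × 2 = 6 from the double-bond units + 2 from the S atom = 8.
8 = 4(2); a planar, fully conjugated 4n system is antiaromatic.

Antiaromatic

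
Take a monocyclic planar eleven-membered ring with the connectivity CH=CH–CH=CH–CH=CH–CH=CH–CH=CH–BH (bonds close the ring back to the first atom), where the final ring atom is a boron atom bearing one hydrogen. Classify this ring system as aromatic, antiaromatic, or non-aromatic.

Aromatic

The p orbitals form a continuous loop: each doubly-bonded ring atom is sp² with one p-orbital electron; the boron has an empty p orbital. The ring is fully conjugated.
Counting π electrons: 5 × 2 = 10 from the double-bond units + 0 from the BH atom = 10.
With 10 π electrons (n = 2), the Hückel 4n+2 condition holds.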